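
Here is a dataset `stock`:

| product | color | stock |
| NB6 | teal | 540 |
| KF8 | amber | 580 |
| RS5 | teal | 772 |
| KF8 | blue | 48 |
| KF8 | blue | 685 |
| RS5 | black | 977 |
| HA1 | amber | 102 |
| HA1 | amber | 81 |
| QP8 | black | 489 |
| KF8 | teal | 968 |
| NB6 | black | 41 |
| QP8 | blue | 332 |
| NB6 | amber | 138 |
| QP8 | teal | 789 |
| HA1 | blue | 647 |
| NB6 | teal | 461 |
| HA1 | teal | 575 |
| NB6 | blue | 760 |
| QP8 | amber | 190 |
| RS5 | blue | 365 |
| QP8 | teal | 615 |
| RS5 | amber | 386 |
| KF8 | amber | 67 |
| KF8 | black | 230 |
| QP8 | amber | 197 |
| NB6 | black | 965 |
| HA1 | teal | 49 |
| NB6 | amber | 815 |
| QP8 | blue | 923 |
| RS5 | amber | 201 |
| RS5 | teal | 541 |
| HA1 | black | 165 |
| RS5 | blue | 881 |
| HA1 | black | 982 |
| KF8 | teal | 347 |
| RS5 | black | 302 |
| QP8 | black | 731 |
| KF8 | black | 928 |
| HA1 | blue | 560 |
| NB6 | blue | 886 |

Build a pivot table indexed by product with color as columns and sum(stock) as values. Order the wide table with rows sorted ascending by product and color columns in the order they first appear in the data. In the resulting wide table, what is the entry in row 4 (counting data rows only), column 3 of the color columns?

With rows sorted ascending by product, row 4 is product=QP8. color columns in first-appearance order: teal, amber, blue, black; column 3 is blue.
Long rows with product=QP8, color=blue: 332 + 923 = 1255.

1255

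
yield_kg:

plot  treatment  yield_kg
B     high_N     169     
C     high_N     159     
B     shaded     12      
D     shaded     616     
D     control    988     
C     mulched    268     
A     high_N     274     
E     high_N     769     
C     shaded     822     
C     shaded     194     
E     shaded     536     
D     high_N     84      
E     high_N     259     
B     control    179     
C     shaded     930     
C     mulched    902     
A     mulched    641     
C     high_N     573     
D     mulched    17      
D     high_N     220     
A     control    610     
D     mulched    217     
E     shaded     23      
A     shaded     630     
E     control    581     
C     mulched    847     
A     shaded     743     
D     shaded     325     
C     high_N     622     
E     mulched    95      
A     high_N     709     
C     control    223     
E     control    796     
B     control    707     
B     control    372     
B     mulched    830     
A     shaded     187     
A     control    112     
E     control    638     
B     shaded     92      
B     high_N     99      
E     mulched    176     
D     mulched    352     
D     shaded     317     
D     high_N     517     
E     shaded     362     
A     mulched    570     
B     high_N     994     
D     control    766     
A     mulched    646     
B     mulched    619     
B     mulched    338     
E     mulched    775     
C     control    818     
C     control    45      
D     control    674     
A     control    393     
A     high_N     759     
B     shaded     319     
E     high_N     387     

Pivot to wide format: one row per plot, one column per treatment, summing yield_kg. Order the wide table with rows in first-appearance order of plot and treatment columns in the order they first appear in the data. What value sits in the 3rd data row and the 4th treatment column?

586

With rows in first-appearance order of plot, row 3 is plot=D. treatment columns in first-appearance order: high_N, shaded, control, mulched; column 4 is mulched.
Long rows with plot=D, treatment=mulched: 17 + 217 + 352 = 586.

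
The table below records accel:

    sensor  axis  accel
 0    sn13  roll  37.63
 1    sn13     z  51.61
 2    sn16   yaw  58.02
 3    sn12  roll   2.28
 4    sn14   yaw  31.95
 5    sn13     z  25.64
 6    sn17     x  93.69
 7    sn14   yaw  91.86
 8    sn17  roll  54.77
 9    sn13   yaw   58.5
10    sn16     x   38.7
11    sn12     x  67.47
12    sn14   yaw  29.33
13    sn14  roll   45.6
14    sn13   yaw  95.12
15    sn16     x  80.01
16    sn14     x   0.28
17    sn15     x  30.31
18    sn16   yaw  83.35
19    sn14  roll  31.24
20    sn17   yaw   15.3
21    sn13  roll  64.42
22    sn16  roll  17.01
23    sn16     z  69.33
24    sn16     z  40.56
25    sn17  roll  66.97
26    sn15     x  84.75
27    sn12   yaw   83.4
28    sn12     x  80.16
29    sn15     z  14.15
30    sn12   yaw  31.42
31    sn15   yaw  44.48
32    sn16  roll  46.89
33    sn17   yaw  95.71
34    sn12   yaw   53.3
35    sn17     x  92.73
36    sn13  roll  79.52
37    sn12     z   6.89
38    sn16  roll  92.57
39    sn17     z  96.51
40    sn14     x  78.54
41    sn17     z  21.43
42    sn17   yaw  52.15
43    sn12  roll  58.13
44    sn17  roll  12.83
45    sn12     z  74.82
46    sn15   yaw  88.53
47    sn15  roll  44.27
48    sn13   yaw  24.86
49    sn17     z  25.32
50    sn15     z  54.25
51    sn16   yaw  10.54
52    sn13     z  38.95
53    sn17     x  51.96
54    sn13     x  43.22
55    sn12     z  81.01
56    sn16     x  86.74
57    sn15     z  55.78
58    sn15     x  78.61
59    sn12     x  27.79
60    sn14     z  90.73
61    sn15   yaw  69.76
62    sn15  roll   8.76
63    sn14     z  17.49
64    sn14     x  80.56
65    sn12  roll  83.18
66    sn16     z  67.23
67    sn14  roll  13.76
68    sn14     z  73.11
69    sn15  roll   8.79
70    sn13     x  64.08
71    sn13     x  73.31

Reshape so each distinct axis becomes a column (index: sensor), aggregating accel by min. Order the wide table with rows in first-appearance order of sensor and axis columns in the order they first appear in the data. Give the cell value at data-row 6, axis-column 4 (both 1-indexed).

With rows in first-appearance order of sensor, row 6 is sensor=sn15. axis columns in first-appearance order: roll, z, yaw, x; column 4 is x.
Long rows with sensor=sn15, axis=x: min(30.31, 84.75, 78.61) = 30.31.

30.31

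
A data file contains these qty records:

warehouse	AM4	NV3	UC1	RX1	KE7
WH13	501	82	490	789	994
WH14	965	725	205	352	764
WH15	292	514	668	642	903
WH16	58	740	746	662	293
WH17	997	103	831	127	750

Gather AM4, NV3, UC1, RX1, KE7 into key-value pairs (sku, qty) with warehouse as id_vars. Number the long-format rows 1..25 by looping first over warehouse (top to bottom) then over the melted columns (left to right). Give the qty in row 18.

746

25 rows total (5 × 5). Row 18: index ⌊(18-1)/5⌋ = 3 into warehouse → WH16; (18-1) mod 5 = 2 into the melted columns → UC1.
So row 18 is (WH16, UC1, 746); qty = 746.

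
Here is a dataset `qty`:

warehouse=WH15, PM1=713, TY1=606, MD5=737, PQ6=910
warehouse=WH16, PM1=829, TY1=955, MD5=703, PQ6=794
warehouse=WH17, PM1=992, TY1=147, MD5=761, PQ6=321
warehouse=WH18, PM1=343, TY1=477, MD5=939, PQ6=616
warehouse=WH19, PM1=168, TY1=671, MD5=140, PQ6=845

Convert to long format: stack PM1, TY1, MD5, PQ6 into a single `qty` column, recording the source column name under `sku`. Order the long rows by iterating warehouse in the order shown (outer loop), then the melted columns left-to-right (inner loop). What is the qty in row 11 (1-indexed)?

20 rows total (5 × 4). Row 11: index ⌊(11-1)/4⌋ = 2 into warehouse → WH17; (11-1) mod 4 = 2 into the melted columns → MD5.
So row 11 is (WH17, MD5, 761); qty = 761.

761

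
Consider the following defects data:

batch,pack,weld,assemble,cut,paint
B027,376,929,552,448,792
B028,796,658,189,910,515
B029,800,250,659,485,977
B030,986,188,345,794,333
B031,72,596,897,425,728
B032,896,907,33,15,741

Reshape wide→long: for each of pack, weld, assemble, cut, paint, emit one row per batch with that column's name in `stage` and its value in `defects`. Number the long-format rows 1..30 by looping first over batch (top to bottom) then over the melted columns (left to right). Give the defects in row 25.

30 rows total (6 × 5). Row 25: index ⌊(25-1)/5⌋ = 4 into batch → B031; (25-1) mod 5 = 4 into the melted columns → paint.
So row 25 is (B031, paint, 728); defects = 728.

728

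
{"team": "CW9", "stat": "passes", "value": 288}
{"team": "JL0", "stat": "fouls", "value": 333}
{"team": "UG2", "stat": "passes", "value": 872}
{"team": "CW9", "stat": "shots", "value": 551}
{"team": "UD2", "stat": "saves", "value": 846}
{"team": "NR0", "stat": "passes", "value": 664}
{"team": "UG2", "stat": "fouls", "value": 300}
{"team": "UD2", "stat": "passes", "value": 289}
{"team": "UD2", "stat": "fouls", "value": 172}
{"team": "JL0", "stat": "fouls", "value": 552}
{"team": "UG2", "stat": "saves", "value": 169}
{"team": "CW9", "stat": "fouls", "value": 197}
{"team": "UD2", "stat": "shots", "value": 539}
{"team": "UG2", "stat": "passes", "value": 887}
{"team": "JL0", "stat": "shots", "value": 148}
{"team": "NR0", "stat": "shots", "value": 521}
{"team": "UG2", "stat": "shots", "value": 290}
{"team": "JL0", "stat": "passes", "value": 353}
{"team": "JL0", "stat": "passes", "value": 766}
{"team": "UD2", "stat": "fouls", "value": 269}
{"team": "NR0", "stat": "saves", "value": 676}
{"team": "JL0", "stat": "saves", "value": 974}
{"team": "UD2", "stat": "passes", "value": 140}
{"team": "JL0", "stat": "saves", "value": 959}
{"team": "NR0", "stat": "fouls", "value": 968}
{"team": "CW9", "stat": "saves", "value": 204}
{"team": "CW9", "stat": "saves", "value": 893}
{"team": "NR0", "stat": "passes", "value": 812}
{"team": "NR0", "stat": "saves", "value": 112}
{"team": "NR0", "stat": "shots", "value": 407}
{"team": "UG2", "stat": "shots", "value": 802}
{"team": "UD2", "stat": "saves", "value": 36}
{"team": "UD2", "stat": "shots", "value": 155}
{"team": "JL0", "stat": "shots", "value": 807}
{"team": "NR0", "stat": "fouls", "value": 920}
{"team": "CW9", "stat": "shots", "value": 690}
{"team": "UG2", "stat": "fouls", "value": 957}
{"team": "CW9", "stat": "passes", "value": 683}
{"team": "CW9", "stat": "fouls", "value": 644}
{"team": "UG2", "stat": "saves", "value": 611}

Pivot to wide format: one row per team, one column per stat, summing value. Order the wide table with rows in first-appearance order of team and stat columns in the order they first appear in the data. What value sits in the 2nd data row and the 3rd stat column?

955

With rows in first-appearance order of team, row 2 is team=JL0. stat columns in first-appearance order: passes, fouls, shots, saves; column 3 is shots.
Long rows with team=JL0, stat=shots: 148 + 807 = 955.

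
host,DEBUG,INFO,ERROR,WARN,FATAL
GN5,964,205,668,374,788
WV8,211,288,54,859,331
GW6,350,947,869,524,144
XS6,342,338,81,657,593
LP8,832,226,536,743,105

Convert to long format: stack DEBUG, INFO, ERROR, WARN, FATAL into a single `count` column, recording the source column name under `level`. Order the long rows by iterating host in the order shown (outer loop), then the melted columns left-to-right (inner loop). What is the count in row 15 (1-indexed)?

25 rows total (5 × 5). Row 15: index ⌊(15-1)/5⌋ = 2 into host → GW6; (15-1) mod 5 = 4 into the melted columns → FATAL.
So row 15 is (GW6, FATAL, 144); count = 144.

144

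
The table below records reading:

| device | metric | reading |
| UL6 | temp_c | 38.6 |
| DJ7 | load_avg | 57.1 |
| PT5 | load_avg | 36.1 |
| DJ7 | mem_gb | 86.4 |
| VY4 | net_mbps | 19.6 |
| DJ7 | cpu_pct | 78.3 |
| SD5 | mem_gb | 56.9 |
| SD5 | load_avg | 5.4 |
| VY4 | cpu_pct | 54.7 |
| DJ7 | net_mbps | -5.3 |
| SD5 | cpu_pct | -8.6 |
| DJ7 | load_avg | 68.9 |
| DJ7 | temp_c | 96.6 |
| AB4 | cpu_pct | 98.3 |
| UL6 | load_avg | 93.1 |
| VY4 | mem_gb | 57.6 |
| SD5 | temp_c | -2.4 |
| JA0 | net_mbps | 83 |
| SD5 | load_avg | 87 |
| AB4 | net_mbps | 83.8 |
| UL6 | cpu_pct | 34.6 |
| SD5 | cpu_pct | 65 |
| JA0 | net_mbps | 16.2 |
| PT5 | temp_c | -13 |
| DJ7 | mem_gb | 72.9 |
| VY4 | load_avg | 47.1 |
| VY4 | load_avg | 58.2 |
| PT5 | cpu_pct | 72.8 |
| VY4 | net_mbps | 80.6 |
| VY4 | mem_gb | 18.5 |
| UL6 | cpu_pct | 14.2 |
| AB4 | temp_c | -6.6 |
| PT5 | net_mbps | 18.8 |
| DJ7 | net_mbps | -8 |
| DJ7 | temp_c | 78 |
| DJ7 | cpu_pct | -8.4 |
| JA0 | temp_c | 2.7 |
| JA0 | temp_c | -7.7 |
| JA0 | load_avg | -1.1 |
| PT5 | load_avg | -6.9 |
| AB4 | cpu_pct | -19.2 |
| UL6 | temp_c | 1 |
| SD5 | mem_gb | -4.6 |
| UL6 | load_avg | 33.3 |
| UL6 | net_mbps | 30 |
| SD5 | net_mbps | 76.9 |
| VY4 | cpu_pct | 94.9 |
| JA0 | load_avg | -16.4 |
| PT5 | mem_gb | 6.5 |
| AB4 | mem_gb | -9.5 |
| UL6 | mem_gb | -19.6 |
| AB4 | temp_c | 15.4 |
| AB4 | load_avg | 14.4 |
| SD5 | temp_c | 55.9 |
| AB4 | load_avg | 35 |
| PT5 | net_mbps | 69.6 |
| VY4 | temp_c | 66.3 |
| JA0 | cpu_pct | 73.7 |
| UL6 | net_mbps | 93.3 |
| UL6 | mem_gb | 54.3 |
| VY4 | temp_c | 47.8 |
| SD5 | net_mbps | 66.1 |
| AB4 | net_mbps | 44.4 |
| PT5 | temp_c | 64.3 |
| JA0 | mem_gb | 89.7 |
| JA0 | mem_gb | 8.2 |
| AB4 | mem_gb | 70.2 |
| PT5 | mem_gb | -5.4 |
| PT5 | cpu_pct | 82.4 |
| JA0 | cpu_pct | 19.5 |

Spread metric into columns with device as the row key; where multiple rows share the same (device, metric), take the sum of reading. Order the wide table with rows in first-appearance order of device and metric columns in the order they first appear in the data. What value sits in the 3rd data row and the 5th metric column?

155.2

With rows in first-appearance order of device, row 3 is device=PT5. metric columns in first-appearance order: temp_c, load_avg, mem_gb, net_mbps, cpu_pct; column 5 is cpu_pct.
Long rows with device=PT5, metric=cpu_pct: 72.8 + 82.4 = 155.2.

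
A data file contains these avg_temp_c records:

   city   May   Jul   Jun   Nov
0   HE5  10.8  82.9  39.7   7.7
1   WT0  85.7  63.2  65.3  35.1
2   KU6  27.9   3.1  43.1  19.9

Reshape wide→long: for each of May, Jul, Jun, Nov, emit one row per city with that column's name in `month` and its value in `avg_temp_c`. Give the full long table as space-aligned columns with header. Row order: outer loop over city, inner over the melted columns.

Each (city, column) pair becomes one row: 3 × 4 = 12 rows.
For example, (HE5, May) → avg_temp_c=10.8.

city  month  avg_temp_c
HE5   May    10.8      
HE5   Jul    82.9      
HE5   Jun    39.7      
HE5   Nov    7.7       
WT0   May    85.7      
WT0   Jul    63.2      
WT0   Jun    65.3      
WT0   Nov    35.1      
KU6   May    27.9      
KU6   Jul    3.1       
KU6   Jun    43.1      
KU6   Nov    19.9      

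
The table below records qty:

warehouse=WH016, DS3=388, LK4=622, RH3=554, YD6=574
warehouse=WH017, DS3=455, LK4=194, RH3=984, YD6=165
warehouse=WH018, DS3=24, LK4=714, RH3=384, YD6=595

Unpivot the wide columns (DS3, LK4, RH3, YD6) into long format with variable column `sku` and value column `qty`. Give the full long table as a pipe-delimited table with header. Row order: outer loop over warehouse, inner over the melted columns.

| warehouse | sku | qty |
| WH016 | DS3 | 388 |
| WH016 | LK4 | 622 |
| WH016 | RH3 | 554 |
| WH016 | YD6 | 574 |
| WH017 | DS3 | 455 |
| WH017 | LK4 | 194 |
| WH017 | RH3 | 984 |
| WH017 | YD6 | 165 |
| WH018 | DS3 | 24 |
| WH018 | LK4 | 714 |
| WH018 | RH3 | 384 |
| WH018 | YD6 | 595 |

Each (warehouse, column) pair becomes one row: 3 × 4 = 12 rows.
For example, (WH016, DS3) → qty=388.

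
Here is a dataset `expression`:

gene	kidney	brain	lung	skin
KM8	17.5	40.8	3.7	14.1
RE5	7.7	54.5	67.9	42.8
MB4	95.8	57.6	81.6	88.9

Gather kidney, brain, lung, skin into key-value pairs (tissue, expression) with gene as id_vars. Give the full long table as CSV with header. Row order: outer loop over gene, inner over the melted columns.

Each (gene, column) pair becomes one row: 3 × 4 = 12 rows.
For example, (KM8, kidney) → expression=17.5.

gene,tissue,expression
KM8,kidney,17.5
KM8,brain,40.8
KM8,lung,3.7
KM8,skin,14.1
RE5,kidney,7.7
RE5,brain,54.5
RE5,lung,67.9
RE5,skin,42.8
MB4,kidney,95.8
MB4,brain,57.6
MB4,lung,81.6
MB4,skin,88.9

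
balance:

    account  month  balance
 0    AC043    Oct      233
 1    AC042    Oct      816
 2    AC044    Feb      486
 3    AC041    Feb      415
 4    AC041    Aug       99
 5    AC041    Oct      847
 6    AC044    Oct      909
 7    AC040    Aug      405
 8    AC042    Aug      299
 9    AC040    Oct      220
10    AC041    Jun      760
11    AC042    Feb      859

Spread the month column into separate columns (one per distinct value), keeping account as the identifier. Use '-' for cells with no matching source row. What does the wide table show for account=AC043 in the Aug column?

-

No long-format row has account=AC043 and month=Aug, so the cell is -.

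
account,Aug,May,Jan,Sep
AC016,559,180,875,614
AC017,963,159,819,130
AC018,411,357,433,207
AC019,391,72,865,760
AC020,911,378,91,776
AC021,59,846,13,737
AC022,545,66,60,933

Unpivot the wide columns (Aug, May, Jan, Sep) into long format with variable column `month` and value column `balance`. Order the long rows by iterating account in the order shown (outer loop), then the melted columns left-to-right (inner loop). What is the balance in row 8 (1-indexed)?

130

28 rows total (7 × 4). Row 8: index ⌊(8-1)/4⌋ = 1 into account → AC017; (8-1) mod 4 = 3 into the melted columns → Sep.
So row 8 is (AC017, Sep, 130); balance = 130.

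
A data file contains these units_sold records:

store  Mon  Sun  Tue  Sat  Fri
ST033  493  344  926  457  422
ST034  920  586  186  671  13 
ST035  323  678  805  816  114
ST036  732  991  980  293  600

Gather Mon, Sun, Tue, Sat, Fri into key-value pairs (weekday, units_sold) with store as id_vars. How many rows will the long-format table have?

4 store values × 5 melted columns = 20 rows.

20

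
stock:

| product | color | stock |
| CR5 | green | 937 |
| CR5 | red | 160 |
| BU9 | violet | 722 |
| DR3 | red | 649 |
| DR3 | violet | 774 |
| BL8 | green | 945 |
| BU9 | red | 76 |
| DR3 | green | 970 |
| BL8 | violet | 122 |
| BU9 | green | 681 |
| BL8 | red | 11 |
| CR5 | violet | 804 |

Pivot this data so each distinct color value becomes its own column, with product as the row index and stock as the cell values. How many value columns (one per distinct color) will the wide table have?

3 distinct color values: red, violet, green.

3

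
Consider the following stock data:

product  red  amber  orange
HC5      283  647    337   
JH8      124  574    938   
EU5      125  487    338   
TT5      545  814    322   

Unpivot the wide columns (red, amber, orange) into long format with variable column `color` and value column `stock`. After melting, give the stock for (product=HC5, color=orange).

Unpivoting turns each (product, wide-column) pair into one long row.
The wide cell at row HC5, column orange holds 337, so the long row (HC5, orange) has stock=337.

337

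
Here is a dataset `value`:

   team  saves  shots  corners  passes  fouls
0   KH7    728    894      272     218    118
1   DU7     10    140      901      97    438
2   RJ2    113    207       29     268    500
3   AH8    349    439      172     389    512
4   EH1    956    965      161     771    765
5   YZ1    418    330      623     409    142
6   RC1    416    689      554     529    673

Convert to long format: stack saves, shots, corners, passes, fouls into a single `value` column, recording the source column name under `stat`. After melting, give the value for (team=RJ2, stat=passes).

Unpivoting turns each (team, wide-column) pair into one long row.
The wide cell at row RJ2, column passes holds 268, so the long row (RJ2, passes) has value=268.

268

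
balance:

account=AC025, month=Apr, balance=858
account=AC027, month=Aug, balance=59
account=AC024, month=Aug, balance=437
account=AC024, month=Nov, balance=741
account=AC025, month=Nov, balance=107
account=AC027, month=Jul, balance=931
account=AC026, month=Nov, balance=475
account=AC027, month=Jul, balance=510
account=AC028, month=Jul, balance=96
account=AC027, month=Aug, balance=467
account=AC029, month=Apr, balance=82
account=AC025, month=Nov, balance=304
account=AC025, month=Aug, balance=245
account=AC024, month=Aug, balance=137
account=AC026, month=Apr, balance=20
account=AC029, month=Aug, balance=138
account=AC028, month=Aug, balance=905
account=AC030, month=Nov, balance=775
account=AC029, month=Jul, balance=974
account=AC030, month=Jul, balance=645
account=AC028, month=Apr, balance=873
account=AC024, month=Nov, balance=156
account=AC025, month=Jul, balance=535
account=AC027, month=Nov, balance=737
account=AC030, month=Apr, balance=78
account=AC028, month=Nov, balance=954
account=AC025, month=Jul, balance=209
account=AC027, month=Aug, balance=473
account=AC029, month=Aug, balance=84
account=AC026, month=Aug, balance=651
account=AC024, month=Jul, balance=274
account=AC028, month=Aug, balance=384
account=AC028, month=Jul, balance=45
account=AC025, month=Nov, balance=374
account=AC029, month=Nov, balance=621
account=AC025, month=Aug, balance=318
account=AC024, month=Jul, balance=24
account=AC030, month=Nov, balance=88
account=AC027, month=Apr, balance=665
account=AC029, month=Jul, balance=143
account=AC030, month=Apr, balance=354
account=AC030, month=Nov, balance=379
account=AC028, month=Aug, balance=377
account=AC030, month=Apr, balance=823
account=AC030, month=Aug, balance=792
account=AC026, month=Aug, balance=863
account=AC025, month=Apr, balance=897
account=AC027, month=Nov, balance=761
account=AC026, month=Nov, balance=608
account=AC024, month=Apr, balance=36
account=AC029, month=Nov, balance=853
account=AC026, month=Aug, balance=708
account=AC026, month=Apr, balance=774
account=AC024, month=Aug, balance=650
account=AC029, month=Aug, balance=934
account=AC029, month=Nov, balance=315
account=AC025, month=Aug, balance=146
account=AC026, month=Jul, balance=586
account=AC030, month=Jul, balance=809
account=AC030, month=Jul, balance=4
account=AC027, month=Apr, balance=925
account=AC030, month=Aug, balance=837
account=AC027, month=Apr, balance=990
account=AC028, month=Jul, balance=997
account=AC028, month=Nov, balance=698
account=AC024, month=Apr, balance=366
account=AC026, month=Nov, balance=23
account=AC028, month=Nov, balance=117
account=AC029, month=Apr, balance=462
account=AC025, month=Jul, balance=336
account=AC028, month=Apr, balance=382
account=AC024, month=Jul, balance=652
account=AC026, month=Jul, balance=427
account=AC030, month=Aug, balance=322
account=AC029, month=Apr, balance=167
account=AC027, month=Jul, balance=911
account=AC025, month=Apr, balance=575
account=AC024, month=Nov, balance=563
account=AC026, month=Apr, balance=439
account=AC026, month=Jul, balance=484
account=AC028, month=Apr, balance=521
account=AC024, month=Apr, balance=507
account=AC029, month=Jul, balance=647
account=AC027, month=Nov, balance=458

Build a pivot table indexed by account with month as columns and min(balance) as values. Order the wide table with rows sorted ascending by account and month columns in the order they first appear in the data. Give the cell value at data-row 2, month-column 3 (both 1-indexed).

107

With rows sorted ascending by account, row 2 is account=AC025. month columns in first-appearance order: Apr, Aug, Nov, Jul; column 3 is Nov.
Long rows with account=AC025, month=Nov: min(107, 304, 374) = 107.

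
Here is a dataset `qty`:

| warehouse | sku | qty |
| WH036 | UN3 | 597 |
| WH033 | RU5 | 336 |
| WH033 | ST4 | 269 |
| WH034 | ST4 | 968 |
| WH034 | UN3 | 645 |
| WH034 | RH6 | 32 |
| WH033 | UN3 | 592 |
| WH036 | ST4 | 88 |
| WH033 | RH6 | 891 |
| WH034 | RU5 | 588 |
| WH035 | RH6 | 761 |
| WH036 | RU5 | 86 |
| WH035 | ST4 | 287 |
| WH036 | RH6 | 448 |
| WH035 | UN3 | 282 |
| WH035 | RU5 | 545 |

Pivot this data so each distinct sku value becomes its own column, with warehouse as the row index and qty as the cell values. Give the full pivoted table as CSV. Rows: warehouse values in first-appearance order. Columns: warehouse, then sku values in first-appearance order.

Columns: warehouse plus the 4 distinct sku values (UN3, RU5, ST4, RH6).
For example, row WH036 column UN3 takes qty=597 from the long row (WH036, UN3).

warehouse,UN3,RU5,ST4,RH6
WH036,597,86,88,448
WH033,592,336,269,891
WH034,645,588,968,32
WH035,282,545,287,761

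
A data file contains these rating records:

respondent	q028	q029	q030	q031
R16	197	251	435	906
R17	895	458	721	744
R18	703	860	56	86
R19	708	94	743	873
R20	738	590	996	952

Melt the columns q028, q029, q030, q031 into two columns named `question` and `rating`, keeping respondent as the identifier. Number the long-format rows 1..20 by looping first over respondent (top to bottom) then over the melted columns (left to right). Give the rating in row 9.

20 rows total (5 × 4). Row 9: index ⌊(9-1)/4⌋ = 2 into respondent → R18; (9-1) mod 4 = 0 into the melted columns → q028.
So row 9 is (R18, q028, 703); rating = 703.

703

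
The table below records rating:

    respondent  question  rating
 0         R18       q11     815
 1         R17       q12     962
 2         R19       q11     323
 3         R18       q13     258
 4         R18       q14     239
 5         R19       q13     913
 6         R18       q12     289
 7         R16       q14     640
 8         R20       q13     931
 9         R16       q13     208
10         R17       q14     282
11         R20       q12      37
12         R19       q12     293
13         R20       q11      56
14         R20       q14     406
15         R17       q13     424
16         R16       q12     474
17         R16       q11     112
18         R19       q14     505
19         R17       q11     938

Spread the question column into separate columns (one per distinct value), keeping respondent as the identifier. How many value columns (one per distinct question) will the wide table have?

4 distinct question values: q11, q12, q13, q14.

4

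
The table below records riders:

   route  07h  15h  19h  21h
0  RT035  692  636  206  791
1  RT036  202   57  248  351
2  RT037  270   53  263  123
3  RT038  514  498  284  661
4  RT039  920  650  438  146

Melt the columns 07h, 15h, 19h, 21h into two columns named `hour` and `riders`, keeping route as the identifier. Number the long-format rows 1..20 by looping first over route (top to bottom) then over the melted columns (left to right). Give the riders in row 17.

920

20 rows total (5 × 4). Row 17: index ⌊(17-1)/4⌋ = 4 into route → RT039; (17-1) mod 4 = 0 into the melted columns → 07h.
So row 17 is (RT039, 07h, 920); riders = 920.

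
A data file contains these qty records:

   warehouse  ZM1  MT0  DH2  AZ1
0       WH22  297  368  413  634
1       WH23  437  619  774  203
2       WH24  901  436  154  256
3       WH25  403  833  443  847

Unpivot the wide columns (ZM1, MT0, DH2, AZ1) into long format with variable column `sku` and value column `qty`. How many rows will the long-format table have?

16

4 warehouse values × 4 melted columns = 16 rows.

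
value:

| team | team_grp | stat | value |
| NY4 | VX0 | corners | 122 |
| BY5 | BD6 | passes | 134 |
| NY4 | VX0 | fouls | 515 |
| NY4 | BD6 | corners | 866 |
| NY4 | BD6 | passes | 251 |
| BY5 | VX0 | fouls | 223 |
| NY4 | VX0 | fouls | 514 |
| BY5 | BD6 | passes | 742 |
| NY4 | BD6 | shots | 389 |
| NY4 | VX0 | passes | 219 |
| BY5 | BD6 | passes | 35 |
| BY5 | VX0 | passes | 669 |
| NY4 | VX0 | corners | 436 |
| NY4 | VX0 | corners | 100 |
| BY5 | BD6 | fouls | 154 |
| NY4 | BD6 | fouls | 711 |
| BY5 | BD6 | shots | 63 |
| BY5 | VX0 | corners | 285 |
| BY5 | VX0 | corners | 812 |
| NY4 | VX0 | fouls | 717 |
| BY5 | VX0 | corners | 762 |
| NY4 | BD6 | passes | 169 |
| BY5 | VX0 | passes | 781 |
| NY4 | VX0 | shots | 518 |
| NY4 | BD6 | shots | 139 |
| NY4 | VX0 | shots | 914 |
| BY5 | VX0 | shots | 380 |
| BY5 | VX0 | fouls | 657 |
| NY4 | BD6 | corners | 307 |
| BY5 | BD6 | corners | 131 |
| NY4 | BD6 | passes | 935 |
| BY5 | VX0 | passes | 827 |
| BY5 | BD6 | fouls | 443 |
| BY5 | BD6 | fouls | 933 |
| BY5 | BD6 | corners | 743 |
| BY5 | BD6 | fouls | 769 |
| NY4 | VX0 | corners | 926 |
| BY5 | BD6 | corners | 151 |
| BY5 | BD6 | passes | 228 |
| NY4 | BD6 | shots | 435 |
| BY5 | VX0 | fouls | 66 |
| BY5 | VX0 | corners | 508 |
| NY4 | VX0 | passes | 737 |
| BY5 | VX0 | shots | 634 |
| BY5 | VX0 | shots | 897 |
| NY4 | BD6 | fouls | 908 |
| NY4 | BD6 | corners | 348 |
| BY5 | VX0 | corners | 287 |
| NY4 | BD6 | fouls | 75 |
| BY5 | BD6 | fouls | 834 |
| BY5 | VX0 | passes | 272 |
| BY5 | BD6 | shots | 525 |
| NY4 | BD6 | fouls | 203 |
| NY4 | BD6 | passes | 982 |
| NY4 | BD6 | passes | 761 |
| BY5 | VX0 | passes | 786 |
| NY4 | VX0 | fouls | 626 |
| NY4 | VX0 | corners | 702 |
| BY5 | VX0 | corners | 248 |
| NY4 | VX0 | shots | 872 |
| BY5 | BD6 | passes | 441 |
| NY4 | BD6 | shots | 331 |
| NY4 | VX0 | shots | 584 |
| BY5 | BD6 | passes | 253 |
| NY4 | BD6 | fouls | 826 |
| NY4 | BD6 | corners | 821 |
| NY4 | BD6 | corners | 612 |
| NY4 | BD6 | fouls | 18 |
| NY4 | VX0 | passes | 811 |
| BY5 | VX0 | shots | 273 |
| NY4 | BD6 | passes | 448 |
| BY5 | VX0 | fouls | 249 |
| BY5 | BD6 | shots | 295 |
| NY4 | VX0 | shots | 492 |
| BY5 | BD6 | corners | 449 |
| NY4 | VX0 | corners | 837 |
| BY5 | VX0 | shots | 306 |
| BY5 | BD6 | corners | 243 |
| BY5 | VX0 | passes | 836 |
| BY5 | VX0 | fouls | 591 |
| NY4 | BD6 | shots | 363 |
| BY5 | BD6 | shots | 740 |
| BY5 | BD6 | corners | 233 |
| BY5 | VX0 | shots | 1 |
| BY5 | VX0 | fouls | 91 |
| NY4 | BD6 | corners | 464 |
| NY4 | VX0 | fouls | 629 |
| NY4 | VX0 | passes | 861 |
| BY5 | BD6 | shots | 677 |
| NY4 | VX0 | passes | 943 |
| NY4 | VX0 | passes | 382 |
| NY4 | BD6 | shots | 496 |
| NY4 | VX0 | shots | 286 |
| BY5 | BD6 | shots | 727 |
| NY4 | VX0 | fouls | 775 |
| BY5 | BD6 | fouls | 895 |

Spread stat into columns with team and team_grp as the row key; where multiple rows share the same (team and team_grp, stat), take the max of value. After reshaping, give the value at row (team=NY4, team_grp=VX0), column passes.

Rows with team=NY4, team_grp=VX0 and stat=passes: value values are 219, 737, 811, 861, 943, 382.
max(219, 737, 811, 861, 943, 382) = 943.

943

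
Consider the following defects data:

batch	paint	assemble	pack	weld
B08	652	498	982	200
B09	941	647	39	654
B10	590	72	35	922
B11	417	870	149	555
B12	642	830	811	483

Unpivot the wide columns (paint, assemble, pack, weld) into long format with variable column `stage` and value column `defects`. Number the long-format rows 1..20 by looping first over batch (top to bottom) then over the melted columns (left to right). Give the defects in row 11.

35

20 rows total (5 × 4). Row 11: index ⌊(11-1)/4⌋ = 2 into batch → B10; (11-1) mod 4 = 2 into the melted columns → pack.
So row 11 is (B10, pack, 35); defects = 35.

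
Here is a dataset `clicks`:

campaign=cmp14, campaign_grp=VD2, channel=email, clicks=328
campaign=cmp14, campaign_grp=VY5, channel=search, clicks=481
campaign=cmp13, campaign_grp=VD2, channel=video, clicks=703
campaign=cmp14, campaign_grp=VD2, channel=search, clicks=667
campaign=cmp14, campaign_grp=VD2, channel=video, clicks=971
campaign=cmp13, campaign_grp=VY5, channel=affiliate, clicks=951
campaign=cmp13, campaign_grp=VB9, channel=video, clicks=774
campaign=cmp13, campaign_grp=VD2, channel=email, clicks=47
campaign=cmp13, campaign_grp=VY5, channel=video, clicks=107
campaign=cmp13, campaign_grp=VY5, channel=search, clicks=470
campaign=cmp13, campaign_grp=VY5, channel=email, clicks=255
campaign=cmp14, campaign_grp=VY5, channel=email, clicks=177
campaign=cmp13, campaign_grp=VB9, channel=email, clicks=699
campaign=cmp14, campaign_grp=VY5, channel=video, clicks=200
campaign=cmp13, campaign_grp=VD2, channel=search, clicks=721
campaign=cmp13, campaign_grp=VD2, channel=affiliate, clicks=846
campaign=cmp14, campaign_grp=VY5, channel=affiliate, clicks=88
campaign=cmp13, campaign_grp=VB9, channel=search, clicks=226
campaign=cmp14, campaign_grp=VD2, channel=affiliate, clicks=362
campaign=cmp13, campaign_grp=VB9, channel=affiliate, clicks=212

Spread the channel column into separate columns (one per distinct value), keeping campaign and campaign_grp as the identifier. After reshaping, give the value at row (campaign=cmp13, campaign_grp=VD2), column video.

703

Wide layout: rows indexed by campaign and campaign_grp, columns are the 4 distinct channel values (email, search, video, affiliate).
Cell (campaign=cmp13, campaign_grp=VD2, channel=video) draws from the long row where campaign=cmp13, campaign_grp=VD2 and channel=video, which has clicks=703.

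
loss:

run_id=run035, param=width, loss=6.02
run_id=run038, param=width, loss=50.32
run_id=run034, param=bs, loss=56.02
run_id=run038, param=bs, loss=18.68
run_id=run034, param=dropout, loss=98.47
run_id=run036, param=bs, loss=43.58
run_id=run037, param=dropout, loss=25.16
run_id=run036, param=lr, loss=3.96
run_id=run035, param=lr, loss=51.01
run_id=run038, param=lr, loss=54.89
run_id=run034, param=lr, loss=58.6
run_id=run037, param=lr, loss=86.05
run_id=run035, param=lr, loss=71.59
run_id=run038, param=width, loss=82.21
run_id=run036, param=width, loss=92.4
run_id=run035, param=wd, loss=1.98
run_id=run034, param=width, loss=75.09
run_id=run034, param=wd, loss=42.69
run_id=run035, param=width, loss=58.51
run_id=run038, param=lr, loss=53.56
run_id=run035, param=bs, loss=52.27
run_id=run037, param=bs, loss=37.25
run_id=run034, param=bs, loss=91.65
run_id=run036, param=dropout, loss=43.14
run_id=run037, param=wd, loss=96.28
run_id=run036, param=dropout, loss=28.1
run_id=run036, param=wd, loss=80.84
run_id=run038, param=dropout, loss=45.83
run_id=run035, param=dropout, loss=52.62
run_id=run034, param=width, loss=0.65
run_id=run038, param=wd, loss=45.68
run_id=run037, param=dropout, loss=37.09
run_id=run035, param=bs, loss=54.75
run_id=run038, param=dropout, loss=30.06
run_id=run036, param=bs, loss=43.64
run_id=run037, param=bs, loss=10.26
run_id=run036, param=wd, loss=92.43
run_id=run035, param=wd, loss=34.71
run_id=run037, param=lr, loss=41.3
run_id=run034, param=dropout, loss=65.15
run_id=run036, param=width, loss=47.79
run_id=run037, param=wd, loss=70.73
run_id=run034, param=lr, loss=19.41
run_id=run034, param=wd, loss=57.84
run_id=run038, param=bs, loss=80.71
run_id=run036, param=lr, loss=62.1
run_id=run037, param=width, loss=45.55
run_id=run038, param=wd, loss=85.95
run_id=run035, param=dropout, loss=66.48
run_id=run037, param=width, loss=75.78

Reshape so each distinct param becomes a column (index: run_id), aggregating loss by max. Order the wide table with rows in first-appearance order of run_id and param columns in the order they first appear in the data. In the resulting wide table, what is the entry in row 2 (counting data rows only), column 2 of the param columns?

80.71

With rows in first-appearance order of run_id, row 2 is run_id=run038. param columns in first-appearance order: width, bs, dropout, lr, wd; column 2 is bs.
Long rows with run_id=run038, param=bs: max(18.68, 80.71) = 80.71.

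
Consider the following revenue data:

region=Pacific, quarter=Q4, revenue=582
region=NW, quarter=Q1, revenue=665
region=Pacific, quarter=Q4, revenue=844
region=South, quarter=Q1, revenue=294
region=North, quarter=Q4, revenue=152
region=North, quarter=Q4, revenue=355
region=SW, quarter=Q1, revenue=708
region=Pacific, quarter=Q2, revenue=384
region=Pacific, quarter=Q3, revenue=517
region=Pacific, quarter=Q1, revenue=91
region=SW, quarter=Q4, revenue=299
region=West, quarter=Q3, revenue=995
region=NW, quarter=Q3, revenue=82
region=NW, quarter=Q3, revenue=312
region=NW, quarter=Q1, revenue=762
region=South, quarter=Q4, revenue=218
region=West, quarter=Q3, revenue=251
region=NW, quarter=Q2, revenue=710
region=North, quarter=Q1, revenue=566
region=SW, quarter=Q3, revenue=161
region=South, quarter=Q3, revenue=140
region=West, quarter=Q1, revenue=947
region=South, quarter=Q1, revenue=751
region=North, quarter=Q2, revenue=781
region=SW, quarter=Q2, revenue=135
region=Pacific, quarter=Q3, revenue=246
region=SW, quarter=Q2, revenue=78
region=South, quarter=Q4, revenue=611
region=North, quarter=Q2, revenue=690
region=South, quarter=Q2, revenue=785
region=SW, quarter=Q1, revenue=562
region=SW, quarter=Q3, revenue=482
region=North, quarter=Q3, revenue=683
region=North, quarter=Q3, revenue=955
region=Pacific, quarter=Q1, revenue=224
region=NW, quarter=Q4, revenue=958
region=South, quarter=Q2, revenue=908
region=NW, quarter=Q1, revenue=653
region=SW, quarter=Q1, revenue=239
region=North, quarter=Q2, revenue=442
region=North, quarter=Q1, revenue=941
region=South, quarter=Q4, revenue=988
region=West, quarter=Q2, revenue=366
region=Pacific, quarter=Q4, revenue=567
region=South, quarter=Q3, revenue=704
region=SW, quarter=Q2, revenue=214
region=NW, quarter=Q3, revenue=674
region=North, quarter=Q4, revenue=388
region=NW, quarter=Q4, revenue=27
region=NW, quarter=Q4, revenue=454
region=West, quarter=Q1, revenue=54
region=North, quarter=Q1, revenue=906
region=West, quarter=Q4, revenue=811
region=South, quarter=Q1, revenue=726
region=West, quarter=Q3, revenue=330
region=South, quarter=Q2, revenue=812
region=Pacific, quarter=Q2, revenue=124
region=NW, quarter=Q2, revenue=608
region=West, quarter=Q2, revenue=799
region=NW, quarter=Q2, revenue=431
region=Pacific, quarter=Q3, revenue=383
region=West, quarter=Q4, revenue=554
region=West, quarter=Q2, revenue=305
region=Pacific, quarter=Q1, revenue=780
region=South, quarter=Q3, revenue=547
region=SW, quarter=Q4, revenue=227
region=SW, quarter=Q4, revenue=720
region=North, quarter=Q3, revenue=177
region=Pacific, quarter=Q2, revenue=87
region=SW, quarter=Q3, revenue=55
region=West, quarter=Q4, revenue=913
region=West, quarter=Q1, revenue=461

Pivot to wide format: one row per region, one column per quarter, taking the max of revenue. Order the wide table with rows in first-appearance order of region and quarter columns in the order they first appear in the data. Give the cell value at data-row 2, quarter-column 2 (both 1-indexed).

762

With rows in first-appearance order of region, row 2 is region=NW. quarter columns in first-appearance order: Q4, Q1, Q2, Q3; column 2 is Q1.
Long rows with region=NW, quarter=Q1: max(665, 762, 653) = 762.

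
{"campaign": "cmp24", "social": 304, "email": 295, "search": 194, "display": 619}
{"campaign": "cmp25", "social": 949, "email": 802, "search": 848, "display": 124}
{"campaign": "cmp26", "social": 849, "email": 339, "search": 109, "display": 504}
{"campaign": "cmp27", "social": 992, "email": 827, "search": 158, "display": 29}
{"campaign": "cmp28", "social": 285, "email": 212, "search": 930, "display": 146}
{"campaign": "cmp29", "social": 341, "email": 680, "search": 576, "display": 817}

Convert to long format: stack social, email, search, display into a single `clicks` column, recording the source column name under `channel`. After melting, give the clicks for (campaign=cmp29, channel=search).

Unpivoting turns each (campaign, wide-column) pair into one long row.
The wide cell at row cmp29, column search holds 576, so the long row (cmp29, search) has clicks=576.

576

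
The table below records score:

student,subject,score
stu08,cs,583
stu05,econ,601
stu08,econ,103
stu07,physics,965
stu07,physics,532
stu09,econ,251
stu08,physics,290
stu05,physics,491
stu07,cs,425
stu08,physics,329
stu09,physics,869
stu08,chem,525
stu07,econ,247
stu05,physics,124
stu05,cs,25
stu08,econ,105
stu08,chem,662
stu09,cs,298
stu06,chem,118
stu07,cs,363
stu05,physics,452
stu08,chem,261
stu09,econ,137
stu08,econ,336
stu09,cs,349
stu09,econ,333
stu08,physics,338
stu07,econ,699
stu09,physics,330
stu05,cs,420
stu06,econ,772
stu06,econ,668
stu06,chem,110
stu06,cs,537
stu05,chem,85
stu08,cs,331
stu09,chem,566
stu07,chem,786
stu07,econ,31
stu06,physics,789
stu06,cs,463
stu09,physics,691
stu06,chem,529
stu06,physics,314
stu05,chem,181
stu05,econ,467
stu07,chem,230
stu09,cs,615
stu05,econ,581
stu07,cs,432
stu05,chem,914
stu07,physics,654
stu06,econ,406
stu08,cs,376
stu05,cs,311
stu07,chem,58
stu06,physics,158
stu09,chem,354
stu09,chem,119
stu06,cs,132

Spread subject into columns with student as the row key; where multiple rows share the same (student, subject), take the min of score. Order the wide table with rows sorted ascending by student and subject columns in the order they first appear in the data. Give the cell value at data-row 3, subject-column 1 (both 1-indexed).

363

With rows sorted ascending by student, row 3 is student=stu07. subject columns in first-appearance order: cs, econ, physics, chem; column 1 is cs.
Long rows with student=stu07, subject=cs: min(425, 363, 432) = 363.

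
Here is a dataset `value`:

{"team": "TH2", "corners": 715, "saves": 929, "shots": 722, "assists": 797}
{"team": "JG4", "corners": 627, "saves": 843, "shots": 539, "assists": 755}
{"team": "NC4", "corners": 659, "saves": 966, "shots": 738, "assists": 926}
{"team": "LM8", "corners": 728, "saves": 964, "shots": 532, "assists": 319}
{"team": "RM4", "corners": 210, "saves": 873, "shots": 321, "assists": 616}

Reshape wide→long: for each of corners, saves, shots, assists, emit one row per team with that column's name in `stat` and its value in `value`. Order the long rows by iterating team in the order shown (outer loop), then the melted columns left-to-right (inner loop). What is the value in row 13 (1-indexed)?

728

20 rows total (5 × 4). Row 13: index ⌊(13-1)/4⌋ = 3 into team → LM8; (13-1) mod 4 = 0 into the melted columns → corners.
So row 13 is (LM8, corners, 728); value = 728.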